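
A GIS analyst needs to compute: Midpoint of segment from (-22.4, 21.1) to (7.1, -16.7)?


M = (((-22.4)+7.1)/2, (21.1+(-16.7))/2)
= (-7.65, 2.2)

(-7.65, 2.2)


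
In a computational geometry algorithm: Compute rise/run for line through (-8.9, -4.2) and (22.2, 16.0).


slope = (y2-y1)/(x2-x1) = (16-(-4.2))/(22.2-(-8.9)) = 20.2/31.1 = 0.6495

0.6495


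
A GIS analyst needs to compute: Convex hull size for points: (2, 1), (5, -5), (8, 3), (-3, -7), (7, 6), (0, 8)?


Convex hull vertices (CCW): (-3, -7), (5, -5), (8, 3), (7, 6), (0, 8)
Count = 5

5


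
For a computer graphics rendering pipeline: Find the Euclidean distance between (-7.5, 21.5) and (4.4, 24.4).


dx=11.9, dy=2.9
d^2 = 11.9^2 + 2.9^2 = 150.02
d = sqrt(150.02) = 12.2483

12.2483


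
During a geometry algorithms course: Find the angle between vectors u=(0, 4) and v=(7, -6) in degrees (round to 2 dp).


u.v = -24, |u| = sqrt(16) = 4, |v| = sqrt(85) = 9.2195
cos(theta) = u.v/(|u||v|) = -24/sqrt(1360) = -0.650791
theta = acos(-0.650791) = 130.6 degrees

130.6 degrees


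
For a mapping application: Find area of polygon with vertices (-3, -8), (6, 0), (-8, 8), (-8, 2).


Shoelace sum: ((-3)*0 - 6*(-8)) + (6*8 - (-8)*0) + ((-8)*2 - (-8)*8) + ((-8)*(-8) - (-3)*2)
= 214
Area = |214|/2 = 107

107


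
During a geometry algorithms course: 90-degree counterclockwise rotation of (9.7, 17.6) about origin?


90° CCW: (x,y) -> (-y, x)
(9.7,17.6) -> (-17.6, 9.7)

(-17.6, 9.7)


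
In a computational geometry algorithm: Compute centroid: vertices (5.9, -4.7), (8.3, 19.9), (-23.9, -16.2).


Centroid = ((x_A+x_B+x_C)/3, (y_A+y_B+y_C)/3)
= ((5.9+8.3+(-23.9))/3, ((-4.7)+19.9+(-16.2))/3)
= (-3.2333, -0.3333)

(-3.2333, -0.3333)


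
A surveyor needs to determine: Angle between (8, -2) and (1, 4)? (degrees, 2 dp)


u.v = 0, |u| = sqrt(68) = 8.2462, |v| = sqrt(17) = 4.1231
cos(theta) = u.v/(|u||v|) = 0/sqrt(1156) = 0
theta = acos(0) = 90 degrees

90 degrees


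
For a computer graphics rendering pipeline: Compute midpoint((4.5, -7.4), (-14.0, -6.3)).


M = ((4.5+(-14))/2, ((-7.4)+(-6.3))/2)
= (-4.75, -6.85)

(-4.75, -6.85)


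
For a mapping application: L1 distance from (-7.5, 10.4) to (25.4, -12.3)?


|(-7.5)-25.4| + |10.4-(-12.3)| = 32.9 + 22.7 = 55.6

55.6


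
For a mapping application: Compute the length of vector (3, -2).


|u| = sqrt(3^2 + (-2)^2) = sqrt(13) = 3.6056

3.6056


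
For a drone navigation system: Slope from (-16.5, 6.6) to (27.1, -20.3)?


slope = (y2-y1)/(x2-x1) = ((-20.3)-6.6)/(27.1-(-16.5)) = (-26.9)/43.6 = -0.617

-0.617


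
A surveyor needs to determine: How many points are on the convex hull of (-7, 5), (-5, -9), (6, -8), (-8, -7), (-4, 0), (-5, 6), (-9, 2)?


Convex hull vertices (CCW): (-9, 2), (-8, -7), (-5, -9), (6, -8), (-5, 6), (-7, 5)
Count = 6

6


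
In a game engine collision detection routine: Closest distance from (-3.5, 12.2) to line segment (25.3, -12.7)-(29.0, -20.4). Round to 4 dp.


Project P onto AB: t = 0 (clamped to [0,1])
Closest point on segment: (25.3, -12.7)
Distance: 38.0716

38.0716


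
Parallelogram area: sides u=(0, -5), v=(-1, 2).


|u x v| = |0*2 - (-5)*(-1)|
= |0 - 5| = 5

5


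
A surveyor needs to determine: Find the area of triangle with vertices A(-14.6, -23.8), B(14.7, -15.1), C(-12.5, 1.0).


Area = |x_A(y_B-y_C) + x_B(y_C-y_A) + x_C(y_A-y_B)|/2
= |235.06 + 364.56 + 108.75|/2
= 708.37/2 = 354.185

354.185


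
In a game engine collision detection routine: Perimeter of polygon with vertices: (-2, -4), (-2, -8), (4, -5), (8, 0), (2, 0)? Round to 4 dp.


Sides: (-2, -4)->(-2, -8): sqrt(16) = 4, (-2, -8)->(4, -5): sqrt(45) = 6.708204, (4, -5)->(8, 0): sqrt(41) = 6.403124, (8, 0)->(2, 0): sqrt(36) = 6, (2, 0)->(-2, -4): sqrt(32) = 5.656854
Sum = 28.768182
Perimeter = 28.7682

28.7682


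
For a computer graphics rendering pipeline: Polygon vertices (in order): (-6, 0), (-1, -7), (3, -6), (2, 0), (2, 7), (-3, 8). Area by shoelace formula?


Shoelace sum: ((-6)*(-7) - (-1)*0) + ((-1)*(-6) - 3*(-7)) + (3*0 - 2*(-6)) + (2*7 - 2*0) + (2*8 - (-3)*7) + ((-3)*0 - (-6)*8)
= 180
Area = |180|/2 = 90

90


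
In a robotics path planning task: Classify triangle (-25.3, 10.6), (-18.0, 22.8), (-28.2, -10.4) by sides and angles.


Side lengths squared: AB^2=202.13, BC^2=1206.28, CA^2=449.41
Sorted: [202.13, 449.41, 1206.28]
By sides: Scalene, By angles: Obtuse

Scalene, Obtuse


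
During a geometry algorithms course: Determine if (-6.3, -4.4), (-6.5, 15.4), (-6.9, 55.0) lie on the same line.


Cross product: ((-6.5)-(-6.3))*(55-(-4.4)) - (15.4-(-4.4))*((-6.9)-(-6.3))
= 0

Yes, collinear


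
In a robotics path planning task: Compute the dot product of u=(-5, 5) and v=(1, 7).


u . v = u_x*v_x + u_y*v_y = (-5)*1 + 5*7
= (-5) + 35 = 30

30


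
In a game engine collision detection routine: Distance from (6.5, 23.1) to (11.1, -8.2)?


dx=4.6, dy=-31.3
d^2 = 4.6^2 + (-31.3)^2 = 1000.85
d = sqrt(1000.85) = 31.6362

31.6362


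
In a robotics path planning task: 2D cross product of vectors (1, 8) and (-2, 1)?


u x v = u_x*v_y - u_y*v_x = 1*1 - 8*(-2)
= 1 - (-16) = 17

17


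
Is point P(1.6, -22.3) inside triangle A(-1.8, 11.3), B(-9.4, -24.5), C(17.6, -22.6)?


Cross products: AB x AP = 377.08, BC x BP = 38.5, CA x CP = 536.58
All same sign? yes

Yes, inside


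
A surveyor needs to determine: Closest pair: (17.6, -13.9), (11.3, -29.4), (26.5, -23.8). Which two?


d(P0,P1) = 16.7314, d(P0,P2) = 13.3124, d(P1,P2) = 16.1988
Closest: P0 and P2

Closest pair: (17.6, -13.9) and (26.5, -23.8), distance = 13.3124


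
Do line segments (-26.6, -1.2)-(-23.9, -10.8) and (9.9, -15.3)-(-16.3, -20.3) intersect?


Cross products: d1=-551.92, d2=-286.9, d3=312.33, d4=47.31
d1*d2 < 0 and d3*d4 < 0? no

No, they don't intersect


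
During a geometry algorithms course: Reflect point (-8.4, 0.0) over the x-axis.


Reflection over x-axis: (x,y) -> (x,-y)
(-8.4, 0) -> (-8.4, 0)

(-8.4, 0)


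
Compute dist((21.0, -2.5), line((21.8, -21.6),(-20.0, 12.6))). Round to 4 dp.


|cross product| = 771.02
|line direction| = sqrt(2916.88) = 54.0081
Distance = 771.02/sqrt(2916.88) = 14.276

14.276


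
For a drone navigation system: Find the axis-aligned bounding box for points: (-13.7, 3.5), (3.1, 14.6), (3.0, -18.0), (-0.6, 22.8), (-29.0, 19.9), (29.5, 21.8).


x range: [-29, 29.5]
y range: [-18, 22.8]
Bounding box: (-29,-18) to (29.5,22.8)

(-29,-18) to (29.5,22.8)


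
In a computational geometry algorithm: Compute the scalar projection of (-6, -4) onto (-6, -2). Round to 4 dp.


u.v = 44, |v| = sqrt(40) = 6.3246
Scalar projection = u.v / |v| = 44 / sqrt(40) = 6.957

6.957


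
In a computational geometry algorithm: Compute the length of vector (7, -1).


|u| = sqrt(7^2 + (-1)^2) = sqrt(50) = 7.0711

7.0711


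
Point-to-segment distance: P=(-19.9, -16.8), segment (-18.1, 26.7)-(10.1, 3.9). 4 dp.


Project P onto AB: t = 0.7156 (clamped to [0,1])
Closest point on segment: (2.0792, 10.3849)
Distance: 34.9586

34.9586


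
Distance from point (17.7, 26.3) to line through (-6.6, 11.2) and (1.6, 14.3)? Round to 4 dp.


|cross product| = 48.49
|line direction| = sqrt(76.85) = 8.7664
Distance = 48.49/sqrt(76.85) = 5.5313

5.5313


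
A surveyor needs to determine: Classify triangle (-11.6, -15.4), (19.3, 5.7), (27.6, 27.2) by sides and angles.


Side lengths squared: AB^2=1400.02, BC^2=531.14, CA^2=3351.4
Sorted: [531.14, 1400.02, 3351.4]
By sides: Scalene, By angles: Obtuse

Scalene, Obtuse


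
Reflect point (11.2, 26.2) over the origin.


Reflection over origin: (x,y) -> (-x,-y)
(11.2, 26.2) -> (-11.2, -26.2)

(-11.2, -26.2)


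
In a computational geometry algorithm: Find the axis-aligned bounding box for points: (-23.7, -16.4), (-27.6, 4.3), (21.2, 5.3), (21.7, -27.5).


x range: [-27.6, 21.7]
y range: [-27.5, 5.3]
Bounding box: (-27.6,-27.5) to (21.7,5.3)

(-27.6,-27.5) to (21.7,5.3)


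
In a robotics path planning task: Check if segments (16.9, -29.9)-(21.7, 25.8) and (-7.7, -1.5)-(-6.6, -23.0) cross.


Cross products: d1=497.66, d2=662.13, d3=1506.54, d4=1342.07
d1*d2 < 0 and d3*d4 < 0? no

No, they don't intersect


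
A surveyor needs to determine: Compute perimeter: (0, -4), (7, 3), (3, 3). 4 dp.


Sides: (0, -4)->(7, 3): sqrt(98) = 9.899495, (7, 3)->(3, 3): sqrt(16) = 4, (3, 3)->(0, -4): sqrt(58) = 7.615773
Sum = 21.515268
Perimeter = 21.5153

21.5153


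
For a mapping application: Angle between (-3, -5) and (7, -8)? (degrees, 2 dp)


u.v = 19, |u| = sqrt(34) = 5.831, |v| = sqrt(113) = 10.6301
cos(theta) = u.v/(|u||v|) = 19/sqrt(3842) = 0.306531
theta = acos(0.306531) = 72.15 degrees

72.15 degrees


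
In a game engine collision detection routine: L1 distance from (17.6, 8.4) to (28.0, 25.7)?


|17.6-28| + |8.4-25.7| = 10.4 + 17.3 = 27.7

27.7


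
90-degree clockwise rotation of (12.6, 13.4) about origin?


90° CW: (x,y) -> (y, -x)
(12.6,13.4) -> (13.4, -12.6)

(13.4, -12.6)


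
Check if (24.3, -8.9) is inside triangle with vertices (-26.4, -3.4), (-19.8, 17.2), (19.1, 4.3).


Cross products: AB x AP = -1080.72, BC x BP = -446.4, CA x CP = 640.64
All same sign? no

No, outside


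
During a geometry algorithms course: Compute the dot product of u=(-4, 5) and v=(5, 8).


u . v = u_x*v_x + u_y*v_y = (-4)*5 + 5*8
= (-20) + 40 = 20

20


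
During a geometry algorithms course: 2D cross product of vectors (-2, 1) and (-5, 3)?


u x v = u_x*v_y - u_y*v_x = (-2)*3 - 1*(-5)
= (-6) - (-5) = -1

-1


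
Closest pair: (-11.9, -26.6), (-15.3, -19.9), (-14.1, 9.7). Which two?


d(P0,P1) = 7.5133, d(P0,P2) = 36.3666, d(P1,P2) = 29.6243
Closest: P0 and P1

Closest pair: (-11.9, -26.6) and (-15.3, -19.9), distance = 7.5133


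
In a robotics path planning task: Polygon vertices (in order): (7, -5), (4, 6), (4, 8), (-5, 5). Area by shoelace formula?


Shoelace sum: (7*6 - 4*(-5)) + (4*8 - 4*6) + (4*5 - (-5)*8) + ((-5)*(-5) - 7*5)
= 120
Area = |120|/2 = 60

60


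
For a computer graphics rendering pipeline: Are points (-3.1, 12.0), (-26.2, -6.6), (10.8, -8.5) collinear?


Cross product: ((-26.2)-(-3.1))*((-8.5)-12) - ((-6.6)-12)*(10.8-(-3.1))
= 732.09

No, not collinear


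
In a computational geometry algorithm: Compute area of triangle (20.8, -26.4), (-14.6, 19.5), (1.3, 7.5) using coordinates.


Area = |x_A(y_B-y_C) + x_B(y_C-y_A) + x_C(y_A-y_B)|/2
= |249.6 + (-494.94) + (-59.67)|/2
= 305.01/2 = 152.505

152.505


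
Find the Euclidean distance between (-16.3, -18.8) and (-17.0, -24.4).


dx=-0.7, dy=-5.6
d^2 = (-0.7)^2 + (-5.6)^2 = 31.85
d = sqrt(31.85) = 5.6436

5.6436


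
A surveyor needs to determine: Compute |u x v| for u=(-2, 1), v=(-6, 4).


|u x v| = |(-2)*4 - 1*(-6)|
= |(-8) - (-6)| = 2

2


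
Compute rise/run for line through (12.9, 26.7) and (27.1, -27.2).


slope = (y2-y1)/(x2-x1) = ((-27.2)-26.7)/(27.1-12.9) = (-53.9)/14.2 = -3.7958

-3.7958


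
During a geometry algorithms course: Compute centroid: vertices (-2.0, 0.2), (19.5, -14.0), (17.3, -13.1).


Centroid = ((x_A+x_B+x_C)/3, (y_A+y_B+y_C)/3)
= (((-2)+19.5+17.3)/3, (0.2+(-14)+(-13.1))/3)
= (11.6, -8.9667)

(11.6, -8.9667)


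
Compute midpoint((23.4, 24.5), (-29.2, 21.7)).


M = ((23.4+(-29.2))/2, (24.5+21.7)/2)
= (-2.9, 23.1)

(-2.9, 23.1)


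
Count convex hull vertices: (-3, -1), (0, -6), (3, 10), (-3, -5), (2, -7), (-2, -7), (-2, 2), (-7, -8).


Convex hull vertices (CCW): (-7, -8), (2, -7), (3, 10), (-2, 2)
Count = 4

4


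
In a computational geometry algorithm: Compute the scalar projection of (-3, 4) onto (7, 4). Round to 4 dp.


u.v = -5, |v| = sqrt(65) = 8.0623
Scalar projection = u.v / |v| = -5 / sqrt(65) = -0.6202

-0.6202


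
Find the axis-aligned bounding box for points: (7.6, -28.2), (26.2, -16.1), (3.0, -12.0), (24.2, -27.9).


x range: [3, 26.2]
y range: [-28.2, -12]
Bounding box: (3,-28.2) to (26.2,-12)

(3,-28.2) to (26.2,-12)


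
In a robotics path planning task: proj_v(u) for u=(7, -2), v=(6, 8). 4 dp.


u.v = 26, |v| = sqrt(100) = 10
Scalar projection = u.v / |v| = 26 / sqrt(100) = 2.6

2.6


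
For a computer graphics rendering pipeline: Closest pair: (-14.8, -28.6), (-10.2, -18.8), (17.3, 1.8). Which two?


d(P0,P1) = 10.8259, d(P0,P2) = 44.2105, d(P1,P2) = 34.36
Closest: P0 and P1

Closest pair: (-14.8, -28.6) and (-10.2, -18.8), distance = 10.8259


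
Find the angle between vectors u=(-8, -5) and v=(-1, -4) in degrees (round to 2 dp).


u.v = 28, |u| = sqrt(89) = 9.434, |v| = sqrt(17) = 4.1231
cos(theta) = u.v/(|u||v|) = 28/sqrt(1513) = 0.719844
theta = acos(0.719844) = 43.96 degrees

43.96 degrees


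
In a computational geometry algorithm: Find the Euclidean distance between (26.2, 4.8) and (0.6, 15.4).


dx=-25.6, dy=10.6
d^2 = (-25.6)^2 + 10.6^2 = 767.72
d = sqrt(767.72) = 27.7078

27.7078


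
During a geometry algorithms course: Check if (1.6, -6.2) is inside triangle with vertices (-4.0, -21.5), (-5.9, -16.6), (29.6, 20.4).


Cross products: AB x AP = -56.51, BC x BP = 91.7, CA x CP = -279.44
All same sign? no

No, outside


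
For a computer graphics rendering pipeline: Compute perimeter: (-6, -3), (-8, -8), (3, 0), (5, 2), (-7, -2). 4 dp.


Sides: (-6, -3)->(-8, -8): sqrt(29) = 5.385165, (-8, -8)->(3, 0): sqrt(185) = 13.601471, (3, 0)->(5, 2): sqrt(8) = 2.828427, (5, 2)->(-7, -2): sqrt(160) = 12.649111, (-7, -2)->(-6, -3): sqrt(2) = 1.414214
Sum = 35.878388
Perimeter = 35.8784

35.8784


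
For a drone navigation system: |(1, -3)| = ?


|u| = sqrt(1^2 + (-3)^2) = sqrt(10) = 3.1623

3.1623


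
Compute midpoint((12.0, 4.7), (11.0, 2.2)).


M = ((12+11)/2, (4.7+2.2)/2)
= (11.5, 3.45)

(11.5, 3.45)


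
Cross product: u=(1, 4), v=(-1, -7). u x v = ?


u x v = u_x*v_y - u_y*v_x = 1*(-7) - 4*(-1)
= (-7) - (-4) = -3

-3


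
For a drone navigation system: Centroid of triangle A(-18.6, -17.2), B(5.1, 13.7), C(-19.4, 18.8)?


Centroid = ((x_A+x_B+x_C)/3, (y_A+y_B+y_C)/3)
= (((-18.6)+5.1+(-19.4))/3, ((-17.2)+13.7+18.8)/3)
= (-10.9667, 5.1)

(-10.9667, 5.1)


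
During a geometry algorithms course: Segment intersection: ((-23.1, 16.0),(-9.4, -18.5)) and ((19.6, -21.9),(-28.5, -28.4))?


Cross products: d1=-2100.54, d2=-352.04, d3=953.92, d4=-794.58
d1*d2 < 0 and d3*d4 < 0? no

No, they don't intersect


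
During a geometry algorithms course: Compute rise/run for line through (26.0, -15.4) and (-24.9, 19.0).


slope = (y2-y1)/(x2-x1) = (19-(-15.4))/((-24.9)-26) = 34.4/(-50.9) = -0.6758

-0.6758


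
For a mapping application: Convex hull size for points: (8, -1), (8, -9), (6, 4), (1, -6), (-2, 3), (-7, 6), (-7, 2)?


Convex hull vertices (CCW): (-7, 2), (1, -6), (8, -9), (8, -1), (6, 4), (-7, 6)
Count = 6

6


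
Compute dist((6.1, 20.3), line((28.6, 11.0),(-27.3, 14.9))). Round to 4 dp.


|cross product| = 432.12
|line direction| = sqrt(3140.02) = 56.0359
Distance = 432.12/sqrt(3140.02) = 7.7115

7.7115


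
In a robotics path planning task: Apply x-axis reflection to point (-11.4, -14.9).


Reflection over x-axis: (x,y) -> (x,-y)
(-11.4, -14.9) -> (-11.4, 14.9)

(-11.4, 14.9)


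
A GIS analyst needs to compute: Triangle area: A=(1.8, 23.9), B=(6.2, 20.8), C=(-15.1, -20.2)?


Area = |x_A(y_B-y_C) + x_B(y_C-y_A) + x_C(y_A-y_B)|/2
= |73.8 + (-273.42) + (-46.81)|/2
= 246.43/2 = 123.215

123.215


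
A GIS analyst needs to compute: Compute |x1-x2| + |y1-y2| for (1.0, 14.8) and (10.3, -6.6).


|1-10.3| + |14.8-(-6.6)| = 9.3 + 21.4 = 30.7

30.7


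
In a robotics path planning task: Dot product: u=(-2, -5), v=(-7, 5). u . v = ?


u . v = u_x*v_x + u_y*v_y = (-2)*(-7) + (-5)*5
= 14 + (-25) = -11

-11


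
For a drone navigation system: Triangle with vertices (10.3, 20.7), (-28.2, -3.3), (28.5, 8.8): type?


Side lengths squared: AB^2=2058.25, BC^2=3361.3, CA^2=472.85
Sorted: [472.85, 2058.25, 3361.3]
By sides: Scalene, By angles: Obtuse

Scalene, Obtuse


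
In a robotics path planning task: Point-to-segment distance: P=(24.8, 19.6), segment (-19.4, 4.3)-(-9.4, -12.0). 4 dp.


Project P onto AB: t = 0.5267 (clamped to [0,1])
Closest point on segment: (-14.133, -4.2853)
Distance: 45.6758

45.6758


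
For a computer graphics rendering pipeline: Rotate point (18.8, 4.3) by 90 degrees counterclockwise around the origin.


90° CCW: (x,y) -> (-y, x)
(18.8,4.3) -> (-4.3, 18.8)

(-4.3, 18.8)


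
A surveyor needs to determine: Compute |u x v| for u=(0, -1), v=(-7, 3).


|u x v| = |0*3 - (-1)*(-7)|
= |0 - 7| = 7

7


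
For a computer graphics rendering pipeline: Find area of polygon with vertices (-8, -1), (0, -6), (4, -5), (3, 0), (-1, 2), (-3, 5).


Shoelace sum: ((-8)*(-6) - 0*(-1)) + (0*(-5) - 4*(-6)) + (4*0 - 3*(-5)) + (3*2 - (-1)*0) + ((-1)*5 - (-3)*2) + ((-3)*(-1) - (-8)*5)
= 137
Area = |137|/2 = 68.5

68.5


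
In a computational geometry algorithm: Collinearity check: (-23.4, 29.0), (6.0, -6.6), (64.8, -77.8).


Cross product: (6-(-23.4))*((-77.8)-29) - ((-6.6)-29)*(64.8-(-23.4))
= 0

Yes, collinear


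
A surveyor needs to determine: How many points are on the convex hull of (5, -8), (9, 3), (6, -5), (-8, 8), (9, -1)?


Convex hull vertices (CCW): (-8, 8), (5, -8), (9, -1), (9, 3)
Count = 4

4


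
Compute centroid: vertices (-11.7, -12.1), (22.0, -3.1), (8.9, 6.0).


Centroid = ((x_A+x_B+x_C)/3, (y_A+y_B+y_C)/3)
= (((-11.7)+22+8.9)/3, ((-12.1)+(-3.1)+6)/3)
= (6.4, -3.0667)

(6.4, -3.0667)


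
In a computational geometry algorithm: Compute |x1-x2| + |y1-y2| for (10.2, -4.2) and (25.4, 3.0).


|10.2-25.4| + |(-4.2)-3| = 15.2 + 7.2 = 22.4

22.4


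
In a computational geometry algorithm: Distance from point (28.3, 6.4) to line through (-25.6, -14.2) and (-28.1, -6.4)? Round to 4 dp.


|cross product| = 471.92
|line direction| = sqrt(67.09) = 8.1908
Distance = 471.92/sqrt(67.09) = 57.6155

57.6155


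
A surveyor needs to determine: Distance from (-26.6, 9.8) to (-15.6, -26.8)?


dx=11, dy=-36.6
d^2 = 11^2 + (-36.6)^2 = 1460.56
d = sqrt(1460.56) = 38.2173

38.2173


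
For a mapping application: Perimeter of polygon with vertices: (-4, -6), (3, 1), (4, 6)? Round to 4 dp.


Sides: (-4, -6)->(3, 1): sqrt(98) = 9.899495, (3, 1)->(4, 6): sqrt(26) = 5.09902, (4, 6)->(-4, -6): sqrt(208) = 14.422205
Sum = 29.42072
Perimeter = 29.4207

29.4207


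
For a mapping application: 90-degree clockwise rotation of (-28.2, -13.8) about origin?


90° CW: (x,y) -> (y, -x)
(-28.2,-13.8) -> (-13.8, 28.2)

(-13.8, 28.2)


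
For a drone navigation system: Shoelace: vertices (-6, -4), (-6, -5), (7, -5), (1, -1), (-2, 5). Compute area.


Shoelace sum: ((-6)*(-5) - (-6)*(-4)) + ((-6)*(-5) - 7*(-5)) + (7*(-1) - 1*(-5)) + (1*5 - (-2)*(-1)) + ((-2)*(-4) - (-6)*5)
= 110
Area = |110|/2 = 55

55


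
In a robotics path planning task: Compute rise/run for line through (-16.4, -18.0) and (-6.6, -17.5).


slope = (y2-y1)/(x2-x1) = ((-17.5)-(-18))/((-6.6)-(-16.4)) = 0.5/9.8 = 0.051

0.051


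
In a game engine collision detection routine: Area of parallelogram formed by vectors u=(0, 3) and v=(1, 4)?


|u x v| = |0*4 - 3*1|
= |0 - 3| = 3

3


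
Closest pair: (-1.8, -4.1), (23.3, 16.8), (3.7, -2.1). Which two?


d(P0,P1) = 32.6622, d(P0,P2) = 5.8523, d(P1,P2) = 27.2281
Closest: P0 and P2

Closest pair: (-1.8, -4.1) and (3.7, -2.1), distance = 5.8523


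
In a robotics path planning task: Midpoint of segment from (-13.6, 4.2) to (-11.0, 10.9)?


M = (((-13.6)+(-11))/2, (4.2+10.9)/2)
= (-12.3, 7.55)

(-12.3, 7.55)


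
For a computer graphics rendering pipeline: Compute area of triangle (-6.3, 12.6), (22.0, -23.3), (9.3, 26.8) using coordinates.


Area = |x_A(y_B-y_C) + x_B(y_C-y_A) + x_C(y_A-y_B)|/2
= |315.63 + 312.4 + 333.87|/2
= 961.9/2 = 480.95

480.95


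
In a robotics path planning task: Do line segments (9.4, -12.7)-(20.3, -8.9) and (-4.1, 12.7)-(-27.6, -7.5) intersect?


Cross products: d1=869.6, d2=1000.48, d3=328.16, d4=197.28
d1*d2 < 0 and d3*d4 < 0? no

No, they don't intersect


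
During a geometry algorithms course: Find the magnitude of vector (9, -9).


|u| = sqrt(9^2 + (-9)^2) = sqrt(162) = 12.7279

12.7279


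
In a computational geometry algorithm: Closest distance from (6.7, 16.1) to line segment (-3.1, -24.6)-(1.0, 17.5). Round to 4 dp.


Project P onto AB: t = 0.9801 (clamped to [0,1])
Closest point on segment: (0.9185, 16.663)
Distance: 5.8089

5.8089


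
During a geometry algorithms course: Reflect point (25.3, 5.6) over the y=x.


Reflection over y=x: (x,y) -> (y,x)
(25.3, 5.6) -> (5.6, 25.3)

(5.6, 25.3)


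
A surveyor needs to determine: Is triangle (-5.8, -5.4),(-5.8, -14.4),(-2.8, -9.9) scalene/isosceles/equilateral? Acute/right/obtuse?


Side lengths squared: AB^2=81, BC^2=29.25, CA^2=29.25
Sorted: [29.25, 29.25, 81]
By sides: Isosceles, By angles: Obtuse

Isosceles, Obtuse


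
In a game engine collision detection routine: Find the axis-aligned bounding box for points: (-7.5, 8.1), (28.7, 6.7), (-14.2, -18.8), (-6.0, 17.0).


x range: [-14.2, 28.7]
y range: [-18.8, 17]
Bounding box: (-14.2,-18.8) to (28.7,17)

(-14.2,-18.8) to (28.7,17)


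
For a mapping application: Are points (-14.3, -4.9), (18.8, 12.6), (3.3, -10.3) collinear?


Cross product: (18.8-(-14.3))*((-10.3)-(-4.9)) - (12.6-(-4.9))*(3.3-(-14.3))
= -486.74

No, not collinear


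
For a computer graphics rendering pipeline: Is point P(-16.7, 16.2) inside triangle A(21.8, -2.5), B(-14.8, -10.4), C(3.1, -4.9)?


Cross products: AB x AP = -988.57, BC x BP = 486.59, CA x CP = 442.09
All same sign? no

No, outside


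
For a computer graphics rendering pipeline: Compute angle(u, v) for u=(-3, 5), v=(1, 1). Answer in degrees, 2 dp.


u.v = 2, |u| = sqrt(34) = 5.831, |v| = sqrt(2) = 1.4142
cos(theta) = u.v/(|u||v|) = 2/sqrt(68) = 0.242536
theta = acos(0.242536) = 75.96 degrees

75.96 degrees


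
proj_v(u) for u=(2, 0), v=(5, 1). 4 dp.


u.v = 10, |v| = sqrt(26) = 5.099
Scalar projection = u.v / |v| = 10 / sqrt(26) = 1.9612

1.9612


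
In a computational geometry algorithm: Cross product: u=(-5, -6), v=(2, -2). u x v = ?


u x v = u_x*v_y - u_y*v_x = (-5)*(-2) - (-6)*2
= 10 - (-12) = 22

22


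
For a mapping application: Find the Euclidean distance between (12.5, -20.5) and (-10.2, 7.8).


dx=-22.7, dy=28.3
d^2 = (-22.7)^2 + 28.3^2 = 1316.18
d = sqrt(1316.18) = 36.2792

36.2792


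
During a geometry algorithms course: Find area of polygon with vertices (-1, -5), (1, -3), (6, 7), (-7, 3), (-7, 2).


Shoelace sum: ((-1)*(-3) - 1*(-5)) + (1*7 - 6*(-3)) + (6*3 - (-7)*7) + ((-7)*2 - (-7)*3) + ((-7)*(-5) - (-1)*2)
= 144
Area = |144|/2 = 72

72


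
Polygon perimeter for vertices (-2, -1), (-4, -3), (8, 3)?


Sides: (-2, -1)->(-4, -3): sqrt(8) = 2.828427, (-4, -3)->(8, 3): sqrt(180) = 13.416408, (8, 3)->(-2, -1): sqrt(116) = 10.77033
Sum = 27.015165
Perimeter = 27.0152

27.0152


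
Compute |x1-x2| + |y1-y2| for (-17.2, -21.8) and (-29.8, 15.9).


|(-17.2)-(-29.8)| + |(-21.8)-15.9| = 12.6 + 37.7 = 50.3

50.3


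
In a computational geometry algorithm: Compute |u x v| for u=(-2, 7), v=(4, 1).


|u x v| = |(-2)*1 - 7*4|
= |(-2) - 28| = 30

30


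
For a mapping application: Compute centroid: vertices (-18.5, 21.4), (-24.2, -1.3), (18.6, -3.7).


Centroid = ((x_A+x_B+x_C)/3, (y_A+y_B+y_C)/3)
= (((-18.5)+(-24.2)+18.6)/3, (21.4+(-1.3)+(-3.7))/3)
= (-8.0333, 5.4667)

(-8.0333, 5.4667)


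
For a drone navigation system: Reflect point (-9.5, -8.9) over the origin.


Reflection over origin: (x,y) -> (-x,-y)
(-9.5, -8.9) -> (9.5, 8.9)

(9.5, 8.9)


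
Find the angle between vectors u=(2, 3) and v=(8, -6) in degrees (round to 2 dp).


u.v = -2, |u| = sqrt(13) = 3.6056, |v| = sqrt(100) = 10
cos(theta) = u.v/(|u||v|) = -2/sqrt(1300) = -0.05547
theta = acos(-0.05547) = 93.18 degrees

93.18 degrees


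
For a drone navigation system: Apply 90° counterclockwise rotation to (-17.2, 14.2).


90° CCW: (x,y) -> (-y, x)
(-17.2,14.2) -> (-14.2, -17.2)

(-14.2, -17.2)


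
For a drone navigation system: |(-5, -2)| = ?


|u| = sqrt((-5)^2 + (-2)^2) = sqrt(29) = 5.3852

5.3852


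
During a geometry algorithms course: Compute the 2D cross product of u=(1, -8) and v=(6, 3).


u x v = u_x*v_y - u_y*v_x = 1*3 - (-8)*6
= 3 - (-48) = 51

51


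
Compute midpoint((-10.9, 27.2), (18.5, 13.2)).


M = (((-10.9)+18.5)/2, (27.2+13.2)/2)
= (3.8, 20.2)

(3.8, 20.2)


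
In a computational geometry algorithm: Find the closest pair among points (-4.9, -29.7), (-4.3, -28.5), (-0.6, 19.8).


d(P0,P1) = 1.3416, d(P0,P2) = 49.6864, d(P1,P2) = 48.4415
Closest: P0 and P1

Closest pair: (-4.9, -29.7) and (-4.3, -28.5), distance = 1.3416


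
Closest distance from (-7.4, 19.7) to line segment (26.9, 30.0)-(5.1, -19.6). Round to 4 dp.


Project P onto AB: t = 0.4288 (clamped to [0,1])
Closest point on segment: (17.5528, 8.7329)
Distance: 27.2565

27.2565


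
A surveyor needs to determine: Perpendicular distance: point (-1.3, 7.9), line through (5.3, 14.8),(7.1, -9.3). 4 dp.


|cross product| = 171.48
|line direction| = sqrt(584.05) = 24.1671
Distance = 171.48/sqrt(584.05) = 7.0956

7.0956


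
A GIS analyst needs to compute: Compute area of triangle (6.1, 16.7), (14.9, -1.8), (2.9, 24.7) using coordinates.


Area = |x_A(y_B-y_C) + x_B(y_C-y_A) + x_C(y_A-y_B)|/2
= |(-161.65) + 119.2 + 53.65|/2
= 11.2/2 = 5.6

5.6


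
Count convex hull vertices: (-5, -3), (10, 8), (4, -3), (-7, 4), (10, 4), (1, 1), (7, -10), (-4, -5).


Convex hull vertices (CCW): (-7, 4), (-5, -3), (-4, -5), (7, -10), (10, 4), (10, 8)
Count = 6

6


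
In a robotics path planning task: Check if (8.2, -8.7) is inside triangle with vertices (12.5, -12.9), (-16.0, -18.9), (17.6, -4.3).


Cross products: AB x AP = -145.5, BC x BP = -10.6, CA x CP = -58.4
All same sign? yes

Yes, inside


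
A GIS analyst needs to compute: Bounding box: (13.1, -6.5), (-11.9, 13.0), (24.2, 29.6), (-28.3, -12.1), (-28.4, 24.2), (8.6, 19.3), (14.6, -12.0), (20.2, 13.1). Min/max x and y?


x range: [-28.4, 24.2]
y range: [-12.1, 29.6]
Bounding box: (-28.4,-12.1) to (24.2,29.6)

(-28.4,-12.1) to (24.2,29.6)


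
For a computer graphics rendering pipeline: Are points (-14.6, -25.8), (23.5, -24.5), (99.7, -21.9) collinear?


Cross product: (23.5-(-14.6))*((-21.9)-(-25.8)) - ((-24.5)-(-25.8))*(99.7-(-14.6))
= 0

Yes, collinear


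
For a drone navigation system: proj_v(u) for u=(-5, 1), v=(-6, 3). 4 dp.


u.v = 33, |v| = sqrt(45) = 6.7082
Scalar projection = u.v / |v| = 33 / sqrt(45) = 4.9193

4.9193


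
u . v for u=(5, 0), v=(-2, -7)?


u . v = u_x*v_x + u_y*v_y = 5*(-2) + 0*(-7)
= (-10) + 0 = -10

-10


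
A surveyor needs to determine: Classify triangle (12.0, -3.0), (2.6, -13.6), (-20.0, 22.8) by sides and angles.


Side lengths squared: AB^2=200.72, BC^2=1835.72, CA^2=1689.64
Sorted: [200.72, 1689.64, 1835.72]
By sides: Scalene, By angles: Acute

Scalene, Acute


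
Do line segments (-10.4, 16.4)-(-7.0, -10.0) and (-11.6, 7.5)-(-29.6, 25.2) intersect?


Cross products: d1=-181.44, d2=233.58, d3=-61.94, d4=-476.96
d1*d2 < 0 and d3*d4 < 0? no

No, they don't intersect


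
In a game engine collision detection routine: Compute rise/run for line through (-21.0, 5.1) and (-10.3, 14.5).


slope = (y2-y1)/(x2-x1) = (14.5-5.1)/((-10.3)-(-21)) = 9.4/10.7 = 0.8785

0.8785


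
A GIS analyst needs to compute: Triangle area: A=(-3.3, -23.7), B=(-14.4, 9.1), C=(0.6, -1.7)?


Area = |x_A(y_B-y_C) + x_B(y_C-y_A) + x_C(y_A-y_B)|/2
= |(-35.64) + (-316.8) + (-19.68)|/2
= 372.12/2 = 186.06

186.06


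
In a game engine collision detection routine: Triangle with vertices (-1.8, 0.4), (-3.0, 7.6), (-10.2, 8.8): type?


Side lengths squared: AB^2=53.28, BC^2=53.28, CA^2=141.12
Sorted: [53.28, 53.28, 141.12]
By sides: Isosceles, By angles: Obtuse

Isosceles, Obtuse


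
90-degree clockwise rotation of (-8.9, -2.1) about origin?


90° CW: (x,y) -> (y, -x)
(-8.9,-2.1) -> (-2.1, 8.9)

(-2.1, 8.9)


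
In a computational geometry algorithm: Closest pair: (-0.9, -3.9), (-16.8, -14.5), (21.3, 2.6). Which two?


d(P0,P1) = 19.1094, d(P0,P2) = 23.132, d(P1,P2) = 41.7615
Closest: P0 and P1

Closest pair: (-0.9, -3.9) and (-16.8, -14.5), distance = 19.1094


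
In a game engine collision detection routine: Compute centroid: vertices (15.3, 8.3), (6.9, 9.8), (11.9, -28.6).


Centroid = ((x_A+x_B+x_C)/3, (y_A+y_B+y_C)/3)
= ((15.3+6.9+11.9)/3, (8.3+9.8+(-28.6))/3)
= (11.3667, -3.5)

(11.3667, -3.5)


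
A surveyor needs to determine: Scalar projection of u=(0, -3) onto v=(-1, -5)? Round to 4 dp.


u.v = 15, |v| = sqrt(26) = 5.099
Scalar projection = u.v / |v| = 15 / sqrt(26) = 2.9417

2.9417


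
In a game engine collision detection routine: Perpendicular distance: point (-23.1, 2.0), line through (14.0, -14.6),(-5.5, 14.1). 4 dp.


|cross product| = 741.07
|line direction| = sqrt(1203.94) = 34.6978
Distance = 741.07/sqrt(1203.94) = 21.3578

21.3578


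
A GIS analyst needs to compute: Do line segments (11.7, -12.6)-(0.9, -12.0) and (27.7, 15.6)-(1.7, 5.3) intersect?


Cross products: d1=568.4, d2=441.56, d3=-314.16, d4=-187.32
d1*d2 < 0 and d3*d4 < 0? no

No, they don't intersect


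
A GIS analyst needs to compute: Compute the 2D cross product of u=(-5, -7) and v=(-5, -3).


u x v = u_x*v_y - u_y*v_x = (-5)*(-3) - (-7)*(-5)
= 15 - 35 = -20

-20


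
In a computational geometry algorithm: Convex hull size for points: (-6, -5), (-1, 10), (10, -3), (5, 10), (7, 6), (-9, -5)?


Convex hull vertices (CCW): (-9, -5), (-6, -5), (10, -3), (7, 6), (5, 10), (-1, 10)
Count = 6

6


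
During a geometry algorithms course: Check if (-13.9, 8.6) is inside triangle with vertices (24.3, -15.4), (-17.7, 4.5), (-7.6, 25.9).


Cross products: AB x AP = -247.82, BC x BP = -39.91, CA x CP = -812.06
All same sign? yes

Yes, inside


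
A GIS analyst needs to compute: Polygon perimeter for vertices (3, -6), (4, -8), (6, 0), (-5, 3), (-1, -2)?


Sides: (3, -6)->(4, -8): sqrt(5) = 2.236068, (4, -8)->(6, 0): sqrt(68) = 8.246211, (6, 0)->(-5, 3): sqrt(130) = 11.401754, (-5, 3)->(-1, -2): sqrt(41) = 6.403124, (-1, -2)->(3, -6): sqrt(32) = 5.656854
Sum = 33.944011
Perimeter = 33.944

33.944


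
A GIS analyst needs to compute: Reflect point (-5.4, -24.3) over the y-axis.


Reflection over y-axis: (x,y) -> (-x,y)
(-5.4, -24.3) -> (5.4, -24.3)

(5.4, -24.3)


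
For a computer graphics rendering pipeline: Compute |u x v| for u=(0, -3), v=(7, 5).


|u x v| = |0*5 - (-3)*7|
= |0 - (-21)| = 21

21


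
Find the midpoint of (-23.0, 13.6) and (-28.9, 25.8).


M = (((-23)+(-28.9))/2, (13.6+25.8)/2)
= (-25.95, 19.7)

(-25.95, 19.7)


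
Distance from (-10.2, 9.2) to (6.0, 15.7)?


dx=16.2, dy=6.5
d^2 = 16.2^2 + 6.5^2 = 304.69
d = sqrt(304.69) = 17.4554

17.4554


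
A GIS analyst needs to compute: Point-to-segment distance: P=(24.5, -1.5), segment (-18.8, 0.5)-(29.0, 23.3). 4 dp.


Project P onto AB: t = 0.7217 (clamped to [0,1])
Closest point on segment: (15.6973, 16.9548)
Distance: 20.4467

20.4467


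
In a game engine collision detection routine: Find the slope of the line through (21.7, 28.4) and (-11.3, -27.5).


slope = (y2-y1)/(x2-x1) = ((-27.5)-28.4)/((-11.3)-21.7) = (-55.9)/(-33) = 1.6939

1.6939


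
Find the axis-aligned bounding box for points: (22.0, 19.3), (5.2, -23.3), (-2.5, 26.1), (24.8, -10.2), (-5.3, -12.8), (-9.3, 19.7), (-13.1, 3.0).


x range: [-13.1, 24.8]
y range: [-23.3, 26.1]
Bounding box: (-13.1,-23.3) to (24.8,26.1)

(-13.1,-23.3) to (24.8,26.1)


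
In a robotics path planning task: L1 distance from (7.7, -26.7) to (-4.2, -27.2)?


|7.7-(-4.2)| + |(-26.7)-(-27.2)| = 11.9 + 0.5 = 12.4

12.4


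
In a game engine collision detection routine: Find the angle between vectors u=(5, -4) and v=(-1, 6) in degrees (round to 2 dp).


u.v = -29, |u| = sqrt(41) = 6.4031, |v| = sqrt(37) = 6.0828
cos(theta) = u.v/(|u||v|) = -29/sqrt(1517) = -0.744569
theta = acos(-0.744569) = 138.12 degrees

138.12 degrees


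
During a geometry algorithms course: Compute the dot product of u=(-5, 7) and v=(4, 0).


u . v = u_x*v_x + u_y*v_y = (-5)*4 + 7*0
= (-20) + 0 = -20

-20


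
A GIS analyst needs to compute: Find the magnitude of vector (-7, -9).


|u| = sqrt((-7)^2 + (-9)^2) = sqrt(130) = 11.4018

11.4018


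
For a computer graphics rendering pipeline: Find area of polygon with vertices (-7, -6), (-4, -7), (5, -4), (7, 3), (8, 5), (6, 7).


Shoelace sum: ((-7)*(-7) - (-4)*(-6)) + ((-4)*(-4) - 5*(-7)) + (5*3 - 7*(-4)) + (7*5 - 8*3) + (8*7 - 6*5) + (6*(-6) - (-7)*7)
= 169
Area = |169|/2 = 84.5

84.5


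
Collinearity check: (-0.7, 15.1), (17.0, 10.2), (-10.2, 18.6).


Cross product: (17-(-0.7))*(18.6-15.1) - (10.2-15.1)*((-10.2)-(-0.7))
= 15.4

No, not collinear


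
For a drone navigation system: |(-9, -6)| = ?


|u| = sqrt((-9)^2 + (-6)^2) = sqrt(117) = 10.8167

10.8167


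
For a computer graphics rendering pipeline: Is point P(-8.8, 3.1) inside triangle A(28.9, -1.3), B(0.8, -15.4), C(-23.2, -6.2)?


Cross products: AB x AP = -655.21, BC x BP = -355.68, CA x CP = 413.97
All same sign? no

No, outside


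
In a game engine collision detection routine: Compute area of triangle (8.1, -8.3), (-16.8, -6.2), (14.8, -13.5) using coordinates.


Area = |x_A(y_B-y_C) + x_B(y_C-y_A) + x_C(y_A-y_B)|/2
= |59.13 + 87.36 + (-31.08)|/2
= 115.41/2 = 57.705

57.705


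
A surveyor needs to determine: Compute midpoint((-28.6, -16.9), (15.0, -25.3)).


M = (((-28.6)+15)/2, ((-16.9)+(-25.3))/2)
= (-6.8, -21.1)

(-6.8, -21.1)


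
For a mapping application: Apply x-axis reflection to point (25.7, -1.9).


Reflection over x-axis: (x,y) -> (x,-y)
(25.7, -1.9) -> (25.7, 1.9)

(25.7, 1.9)


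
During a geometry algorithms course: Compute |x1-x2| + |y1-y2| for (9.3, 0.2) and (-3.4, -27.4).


|9.3-(-3.4)| + |0.2-(-27.4)| = 12.7 + 27.6 = 40.3

40.3


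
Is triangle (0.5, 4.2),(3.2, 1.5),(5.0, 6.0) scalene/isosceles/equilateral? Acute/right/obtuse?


Side lengths squared: AB^2=14.58, BC^2=23.49, CA^2=23.49
Sorted: [14.58, 23.49, 23.49]
By sides: Isosceles, By angles: Acute

Isosceles, Acute


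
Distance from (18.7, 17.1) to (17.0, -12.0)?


dx=-1.7, dy=-29.1
d^2 = (-1.7)^2 + (-29.1)^2 = 849.7
d = sqrt(849.7) = 29.1496

29.1496


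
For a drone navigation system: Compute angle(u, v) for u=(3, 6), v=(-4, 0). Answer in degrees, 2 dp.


u.v = -12, |u| = sqrt(45) = 6.7082, |v| = sqrt(16) = 4
cos(theta) = u.v/(|u||v|) = -12/sqrt(720) = -0.447214
theta = acos(-0.447214) = 116.57 degrees

116.57 degrees


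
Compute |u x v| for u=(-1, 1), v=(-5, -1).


|u x v| = |(-1)*(-1) - 1*(-5)|
= |1 - (-5)| = 6

6


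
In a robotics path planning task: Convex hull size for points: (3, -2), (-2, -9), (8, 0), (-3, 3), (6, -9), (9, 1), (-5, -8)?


Convex hull vertices (CCW): (-5, -8), (-2, -9), (6, -9), (9, 1), (-3, 3)
Count = 5

5


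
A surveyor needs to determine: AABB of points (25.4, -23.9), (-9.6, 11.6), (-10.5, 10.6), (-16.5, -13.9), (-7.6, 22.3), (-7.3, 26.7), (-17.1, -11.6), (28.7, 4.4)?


x range: [-17.1, 28.7]
y range: [-23.9, 26.7]
Bounding box: (-17.1,-23.9) to (28.7,26.7)

(-17.1,-23.9) to (28.7,26.7)


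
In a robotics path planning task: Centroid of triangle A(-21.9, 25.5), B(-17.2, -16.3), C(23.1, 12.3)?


Centroid = ((x_A+x_B+x_C)/3, (y_A+y_B+y_C)/3)
= (((-21.9)+(-17.2)+23.1)/3, (25.5+(-16.3)+12.3)/3)
= (-5.3333, 7.1667)

(-5.3333, 7.1667)


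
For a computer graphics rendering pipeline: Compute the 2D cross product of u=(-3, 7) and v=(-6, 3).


u x v = u_x*v_y - u_y*v_x = (-3)*3 - 7*(-6)
= (-9) - (-42) = 33

33


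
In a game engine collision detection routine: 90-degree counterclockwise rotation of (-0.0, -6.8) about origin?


90° CCW: (x,y) -> (-y, x)
(0,-6.8) -> (6.8, 0)

(6.8, 0)


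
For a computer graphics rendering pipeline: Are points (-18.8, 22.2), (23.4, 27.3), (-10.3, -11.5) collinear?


Cross product: (23.4-(-18.8))*((-11.5)-22.2) - (27.3-22.2)*((-10.3)-(-18.8))
= -1465.49

No, not collinear


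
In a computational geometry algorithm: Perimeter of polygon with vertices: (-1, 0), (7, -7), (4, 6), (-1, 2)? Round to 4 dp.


Sides: (-1, 0)->(7, -7): sqrt(113) = 10.630146, (7, -7)->(4, 6): sqrt(178) = 13.341664, (4, 6)->(-1, 2): sqrt(41) = 6.403124, (-1, 2)->(-1, 0): sqrt(4) = 2
Sum = 32.374934
Perimeter = 32.3749

32.3749


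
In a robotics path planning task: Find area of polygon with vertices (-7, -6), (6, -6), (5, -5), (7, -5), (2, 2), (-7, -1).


Shoelace sum: ((-7)*(-6) - 6*(-6)) + (6*(-5) - 5*(-6)) + (5*(-5) - 7*(-5)) + (7*2 - 2*(-5)) + (2*(-1) - (-7)*2) + ((-7)*(-6) - (-7)*(-1))
= 159
Area = |159|/2 = 79.5

79.5


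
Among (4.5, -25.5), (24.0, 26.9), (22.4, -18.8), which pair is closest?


d(P0,P1) = 55.9107, d(P0,P2) = 19.1128, d(P1,P2) = 45.728
Closest: P0 and P2

Closest pair: (4.5, -25.5) and (22.4, -18.8), distance = 19.1128


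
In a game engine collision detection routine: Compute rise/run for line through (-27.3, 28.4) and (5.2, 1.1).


slope = (y2-y1)/(x2-x1) = (1.1-28.4)/(5.2-(-27.3)) = (-27.3)/32.5 = -0.84

-0.84


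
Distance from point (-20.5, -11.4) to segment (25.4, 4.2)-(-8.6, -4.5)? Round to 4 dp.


Project P onto AB: t = 1 (clamped to [0,1])
Closest point on segment: (-8.6, -4.5)
Distance: 13.7557

13.7557


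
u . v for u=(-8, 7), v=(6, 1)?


u . v = u_x*v_x + u_y*v_y = (-8)*6 + 7*1
= (-48) + 7 = -41

-41


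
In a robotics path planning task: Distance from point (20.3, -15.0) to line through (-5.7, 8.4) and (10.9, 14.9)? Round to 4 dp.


|cross product| = 557.44
|line direction| = sqrt(317.81) = 17.8272
Distance = 557.44/sqrt(317.81) = 31.269

31.269


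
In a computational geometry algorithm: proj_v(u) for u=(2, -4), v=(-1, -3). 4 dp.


u.v = 10, |v| = sqrt(10) = 3.1623
Scalar projection = u.v / |v| = 10 / sqrt(10) = 3.1623

3.1623


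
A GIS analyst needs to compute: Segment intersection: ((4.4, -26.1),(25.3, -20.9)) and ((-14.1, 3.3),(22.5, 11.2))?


Cross products: d1=-1222.19, d2=-1196.98, d3=710.66, d4=685.45
d1*d2 < 0 and d3*d4 < 0? no

No, they don't intersect


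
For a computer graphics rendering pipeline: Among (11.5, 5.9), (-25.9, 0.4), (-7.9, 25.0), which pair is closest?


d(P0,P1) = 37.8022, d(P0,P2) = 27.2244, d(P1,P2) = 30.4821
Closest: P0 and P2

Closest pair: (11.5, 5.9) and (-7.9, 25.0), distance = 27.2244


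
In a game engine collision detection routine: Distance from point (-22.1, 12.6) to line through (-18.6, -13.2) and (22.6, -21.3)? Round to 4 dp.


|cross product| = 1034.61
|line direction| = sqrt(1763.05) = 41.9887
Distance = 1034.61/sqrt(1763.05) = 24.6402

24.6402


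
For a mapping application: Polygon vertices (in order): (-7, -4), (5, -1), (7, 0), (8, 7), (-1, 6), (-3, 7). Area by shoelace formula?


Shoelace sum: ((-7)*(-1) - 5*(-4)) + (5*0 - 7*(-1)) + (7*7 - 8*0) + (8*6 - (-1)*7) + ((-1)*7 - (-3)*6) + ((-3)*(-4) - (-7)*7)
= 210
Area = |210|/2 = 105

105


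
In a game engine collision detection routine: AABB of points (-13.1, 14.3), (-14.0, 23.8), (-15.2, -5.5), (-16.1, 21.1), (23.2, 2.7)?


x range: [-16.1, 23.2]
y range: [-5.5, 23.8]
Bounding box: (-16.1,-5.5) to (23.2,23.8)

(-16.1,-5.5) to (23.2,23.8)


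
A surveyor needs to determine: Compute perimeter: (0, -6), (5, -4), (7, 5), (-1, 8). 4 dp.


Sides: (0, -6)->(5, -4): sqrt(29) = 5.385165, (5, -4)->(7, 5): sqrt(85) = 9.219544, (7, 5)->(-1, 8): sqrt(73) = 8.544004, (-1, 8)->(0, -6): sqrt(197) = 14.035669
Sum = 37.184382
Perimeter = 37.1844

37.1844
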